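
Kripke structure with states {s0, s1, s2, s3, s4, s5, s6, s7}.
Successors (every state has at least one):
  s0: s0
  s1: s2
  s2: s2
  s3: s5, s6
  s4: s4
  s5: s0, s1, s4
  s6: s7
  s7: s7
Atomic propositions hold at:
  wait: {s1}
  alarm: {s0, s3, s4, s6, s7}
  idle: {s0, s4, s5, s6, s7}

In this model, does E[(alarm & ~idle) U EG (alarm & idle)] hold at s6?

Yes

Sat(~idle) = {s1, s2, s3}
Sat(alarm & ~idle) = {s3}
Sat(alarm & idle) = {s0, s4, s6, s7}
EG (alarm & idle): greatest fixpoint, start Z0 = {s0, s4, s6, s7}, keep only states in Sat with some successor in Z. Already a fixed point.
Sat(EG (alarm & idle)) = {s0, s4, s6, s7}
E[(alarm & ~idle) U EG (alarm & idle)]: least fixpoint, start Z0 = Sat(EG (alarm & idle)) = {s0, s4, s6, s7}, add states in Sat(alarm & ~idle) with some successor in Z. Z1 = {s0, s3, s4, s6, s7}; fixed.
Sat(E[(alarm & ~idle) U EG (alarm & idle)]) = {s0, s3, s4, s6, s7}
s6 ∈ Sat(E[(alarm & ~idle) U EG (alarm & idle)]) = {s0, s3, s4, s6, s7}, so the formula holds at s6.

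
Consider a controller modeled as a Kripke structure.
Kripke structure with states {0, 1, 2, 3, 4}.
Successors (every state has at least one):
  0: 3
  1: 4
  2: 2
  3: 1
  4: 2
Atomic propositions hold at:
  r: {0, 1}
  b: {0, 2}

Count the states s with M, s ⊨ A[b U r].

A[b U r]: least fixpoint, start Z0 = Sat(r) = {0, 1}, add states in Sat(b) with every successor in Z. Already a fixed point.
Sat(A[b U r]) = {0, 1}
|Sat(A[b U r])| = |{0, 1}| = 2.

2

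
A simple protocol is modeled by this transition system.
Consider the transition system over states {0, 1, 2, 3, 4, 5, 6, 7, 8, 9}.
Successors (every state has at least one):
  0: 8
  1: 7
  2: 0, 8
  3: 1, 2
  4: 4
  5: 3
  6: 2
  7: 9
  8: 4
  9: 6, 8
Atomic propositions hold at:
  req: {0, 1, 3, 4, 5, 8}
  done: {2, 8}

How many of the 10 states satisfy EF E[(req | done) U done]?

Sat(req | done) = {0, 1, 2, 3, 4, 5, 8}
E[(req | done) U done]: least fixpoint, start Z0 = Sat(done) = {2, 8}, add states in Sat(req | done) with some successor in Z. Z1 = {0, 2, 3, 8}; Z2 = {0, 2, 3, 5, 8}; fixed.
Sat(E[(req | done) U done]) = {0, 2, 3, 5, 8}
EF E[(req | done) U done]: least fixpoint, start Z0 = {0, 2, 3, 5, 8}, add states with some successor in Z. Z1 = {0, 2, 3, 5, 6, 8, 9}; Z2 = {0, 2, 3, 5, 6, 7, 8, 9}; Z3 = {0, 1, 2, 3, 5, 6, 7, 8, 9}; fixed.
Sat(EF E[(req | done) U done]) = {0, 1, 2, 3, 5, 6, 7, 8, 9}
|Sat(EF E[(req | done) U done])| = |{0, 1, 2, 3, 5, 6, 7, 8, 9}| = 9.

9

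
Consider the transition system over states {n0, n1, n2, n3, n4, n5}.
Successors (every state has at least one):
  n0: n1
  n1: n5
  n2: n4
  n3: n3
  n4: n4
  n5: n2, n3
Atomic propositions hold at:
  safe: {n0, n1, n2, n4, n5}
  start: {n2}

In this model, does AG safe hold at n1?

No

AG safe: greatest fixpoint, start Z0 = {n0, n1, n2, n4, n5}, keep only states in Sat with every successor in Z. Z1 = {n0, n1, n2, n4}; Z2 = {n0, n2, n4}; Z3 = {n2, n4}; fixed.
Sat(AG safe) = {n2, n4}
n1 ∉ Sat(AG safe) = {n2, n4}, so the formula does not hold at n1.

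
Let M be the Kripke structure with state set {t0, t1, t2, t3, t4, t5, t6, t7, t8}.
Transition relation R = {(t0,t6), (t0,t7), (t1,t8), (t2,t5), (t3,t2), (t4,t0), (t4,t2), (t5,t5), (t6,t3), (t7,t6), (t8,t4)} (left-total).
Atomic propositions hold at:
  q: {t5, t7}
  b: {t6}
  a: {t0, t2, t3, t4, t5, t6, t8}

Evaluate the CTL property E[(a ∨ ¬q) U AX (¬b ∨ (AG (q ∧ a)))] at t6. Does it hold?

Yes

Sat(¬q) = {t0, t1, t2, t3, t4, t6, t8}
Sat(a ∨ ¬q) = {t0, t1, t2, t3, t4, t5, t6, t8}
Sat(¬b) = {t0, t1, t2, t3, t4, t5, t7, t8}
Sat(q ∧ a) = {t5}
AG (q ∧ a): greatest fixpoint, start Z0 = {t5}, keep only states in Sat with every successor in Z. Already a fixed point.
Sat(AG (q ∧ a)) = {t5}
Sat(¬b ∨ (AG (q ∧ a))) = {t0, t1, t2, t3, t4, t5, t7, t8}
Sat(AX (¬b ∨ (AG (q ∧ a)))) = {s : every successor in {t0, t1, t2, t3, t4, t5, t7, t8}} = {t1, t2, t3, t4, t5, t6, t8}
E[(a ∨ ¬q) U AX (¬b ∨ (AG (q ∧ a)))]: least fixpoint, start Z0 = Sat(AX (¬b ∨ (AG (q ∧ a)))) = {t1, t2, t3, t4, t5, t6, t8}, add states in Sat(a ∨ ¬q) with some successor in Z. Z1 = {t0, t1, t2, t3, t4, t5, t6, t8}; fixed.
Sat(E[(a ∨ ¬q) U AX (¬b ∨ (AG (q ∧ a)))]) = {t0, t1, t2, t3, t4, t5, t6, t8}
t6 ∈ Sat(E[(a ∨ ¬q) U AX (¬b ∨ (AG (q ∧ a)))]) = {t0, t1, t2, t3, t4, t5, t6, t8}, so the formula holds at t6.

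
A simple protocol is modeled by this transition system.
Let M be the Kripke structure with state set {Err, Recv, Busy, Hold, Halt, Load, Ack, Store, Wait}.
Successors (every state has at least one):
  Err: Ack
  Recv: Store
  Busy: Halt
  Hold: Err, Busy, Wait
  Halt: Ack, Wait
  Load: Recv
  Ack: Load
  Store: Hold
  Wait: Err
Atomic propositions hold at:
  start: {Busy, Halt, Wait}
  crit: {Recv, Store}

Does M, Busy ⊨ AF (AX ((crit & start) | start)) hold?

Sat(crit & start) = ∅
Sat((crit & start) | start) = {Busy, Halt, Wait}
Sat(AX ((crit & start) | start)) = {s : every successor in {Busy, Halt, Wait}} = {Busy}
AF (AX ((crit & start) | start)): least fixpoint, start Z0 = {Busy}, add states with every successor in Z. Already a fixed point.
Sat(AF (AX ((crit & start) | start))) = {Busy}
Busy ∈ Sat(AF (AX ((crit & start) | start))) = {Busy}, so the formula holds at Busy.

Yes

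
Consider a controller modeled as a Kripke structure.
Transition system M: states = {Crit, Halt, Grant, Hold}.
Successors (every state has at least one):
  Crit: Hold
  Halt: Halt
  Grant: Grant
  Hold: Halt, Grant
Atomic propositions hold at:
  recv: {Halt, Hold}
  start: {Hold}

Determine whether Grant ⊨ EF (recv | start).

Sat(recv | start) = {Halt, Hold}
EF (recv | start): least fixpoint, start Z0 = {Halt, Hold}, add states with some successor in Z. Z1 = {Crit, Halt, Hold}; fixed.
Sat(EF (recv | start)) = {Crit, Halt, Hold}
Grant ∉ Sat(EF (recv | start)) = {Crit, Halt, Hold}, so the formula does not hold at Grant.

No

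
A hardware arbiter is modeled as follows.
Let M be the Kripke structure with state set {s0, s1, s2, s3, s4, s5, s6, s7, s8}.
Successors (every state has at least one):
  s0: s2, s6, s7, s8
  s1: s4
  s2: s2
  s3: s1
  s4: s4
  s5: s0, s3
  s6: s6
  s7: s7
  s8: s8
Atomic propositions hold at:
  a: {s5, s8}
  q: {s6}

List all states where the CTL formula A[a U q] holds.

{s6}

A[a U q]: least fixpoint, start Z0 = Sat(q) = {s6}, add states in Sat(a) with every successor in Z. Already a fixed point.
Sat(A[a U q]) = {s6}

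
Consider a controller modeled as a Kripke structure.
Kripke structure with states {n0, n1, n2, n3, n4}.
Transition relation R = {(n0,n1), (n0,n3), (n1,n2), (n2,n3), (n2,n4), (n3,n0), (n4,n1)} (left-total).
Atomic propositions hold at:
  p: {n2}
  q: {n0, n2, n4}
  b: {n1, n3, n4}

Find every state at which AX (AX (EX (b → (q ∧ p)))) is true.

Sat(q ∧ p) = {n2}
Sat(b → (q ∧ p)) = {n0, n2}
Sat(EX (b → (q ∧ p))) = {s : some successor in {n0, n2}} = {n1, n3}
Sat(AX (EX (b → (q ∧ p)))) = {s : every successor in {n1, n3}} = {n0, n4}
Sat(AX (AX (EX (b → (q ∧ p))))) = {s : every successor in {n0, n4}} = {n3}

{n3}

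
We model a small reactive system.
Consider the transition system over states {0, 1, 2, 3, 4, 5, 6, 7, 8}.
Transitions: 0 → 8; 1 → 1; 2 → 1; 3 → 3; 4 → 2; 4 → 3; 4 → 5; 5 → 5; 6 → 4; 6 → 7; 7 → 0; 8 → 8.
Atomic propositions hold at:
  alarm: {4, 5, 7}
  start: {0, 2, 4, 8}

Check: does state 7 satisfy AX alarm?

Sat(AX alarm) = {s : every successor in {4, 5, 7}} = {5, 6}
7 ∉ Sat(AX alarm) = {5, 6}, so the formula does not hold at 7.

No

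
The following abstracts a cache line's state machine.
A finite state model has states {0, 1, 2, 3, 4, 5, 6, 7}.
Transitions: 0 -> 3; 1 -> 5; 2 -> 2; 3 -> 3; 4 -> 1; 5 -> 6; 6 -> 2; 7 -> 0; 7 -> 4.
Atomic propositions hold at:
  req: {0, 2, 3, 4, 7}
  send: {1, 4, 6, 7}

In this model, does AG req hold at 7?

No

AG req: greatest fixpoint, start Z0 = {0, 2, 3, 4, 7}, keep only states in Sat with every successor in Z. Z1 = {0, 2, 3, 7}; Z2 = {0, 2, 3}; fixed.
Sat(AG req) = {0, 2, 3}
7 ∉ Sat(AG req) = {0, 2, 3}, so the formula does not hold at 7.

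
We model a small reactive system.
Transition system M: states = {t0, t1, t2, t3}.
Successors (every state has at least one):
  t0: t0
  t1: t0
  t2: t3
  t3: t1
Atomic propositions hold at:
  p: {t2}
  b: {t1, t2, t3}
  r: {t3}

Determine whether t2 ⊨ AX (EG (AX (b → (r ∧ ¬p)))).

No

Sat(¬p) = {t0, t1, t3}
Sat(r ∧ ¬p) = {t3}
Sat(b → (r ∧ ¬p)) = {t0, t3}
Sat(AX (b → (r ∧ ¬p))) = {s : every successor in {t0, t3}} = {t0, t1, t2}
EG (AX (b → (r ∧ ¬p))): greatest fixpoint, start Z0 = {t0, t1, t2}, keep only states in Sat with some successor in Z. Z1 = {t0, t1}; fixed.
Sat(EG (AX (b → (r ∧ ¬p)))) = {t0, t1}
Sat(AX (EG (AX (b → (r ∧ ¬p))))) = {s : every successor in {t0, t1}} = {t0, t1, t3}
t2 ∉ Sat(AX (EG (AX (b → (r ∧ ¬p))))) = {t0, t1, t3}, so the formula does not hold at t2.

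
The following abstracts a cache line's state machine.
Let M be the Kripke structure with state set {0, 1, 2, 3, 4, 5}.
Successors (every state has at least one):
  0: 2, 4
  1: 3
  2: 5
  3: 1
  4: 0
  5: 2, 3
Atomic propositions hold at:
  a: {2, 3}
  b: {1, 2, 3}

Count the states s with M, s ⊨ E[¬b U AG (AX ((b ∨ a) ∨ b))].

Sat(¬b) = {0, 4, 5}
Sat(b ∨ a) = {1, 2, 3}
Sat((b ∨ a) ∨ b) = {1, 2, 3}
Sat(AX ((b ∨ a) ∨ b)) = {s : every successor in {1, 2, 3}} = {1, 3, 5}
AG (AX ((b ∨ a) ∨ b)): greatest fixpoint, start Z0 = {1, 3, 5}, keep only states in Sat with every successor in Z. Z1 = {1, 3}; fixed.
Sat(AG (AX ((b ∨ a) ∨ b))) = {1, 3}
E[¬b U AG (AX ((b ∨ a) ∨ b))]: least fixpoint, start Z0 = Sat(AG (AX ((b ∨ a) ∨ b))) = {1, 3}, add states in Sat(¬b) with some successor in Z. Z1 = {1, 3, 5}; fixed.
Sat(E[¬b U AG (AX ((b ∨ a) ∨ b))]) = {1, 3, 5}
|Sat(E[¬b U AG (AX ((b ∨ a) ∨ b))])| = |{1, 3, 5}| = 3.

3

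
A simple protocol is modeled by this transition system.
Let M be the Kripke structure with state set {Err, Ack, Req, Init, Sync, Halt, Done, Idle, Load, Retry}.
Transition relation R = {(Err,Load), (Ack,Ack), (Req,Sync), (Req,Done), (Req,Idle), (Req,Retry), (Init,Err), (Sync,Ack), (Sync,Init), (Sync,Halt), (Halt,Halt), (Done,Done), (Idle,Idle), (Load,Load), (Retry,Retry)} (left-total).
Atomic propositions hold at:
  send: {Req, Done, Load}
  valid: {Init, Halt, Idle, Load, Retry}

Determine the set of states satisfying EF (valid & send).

{Err, Req, Init, Sync, Load}

Sat(valid & send) = {Load}
EF (valid & send): least fixpoint, start Z0 = {Load}, add states with some successor in Z. Z1 = {Err, Load}; Z2 = {Err, Init, Load}; Z3 = {Err, Init, Sync, Load}; Z4 = {Err, Req, Init, Sync, Load}; fixed.
Sat(EF (valid & send)) = {Err, Req, Init, Sync, Load}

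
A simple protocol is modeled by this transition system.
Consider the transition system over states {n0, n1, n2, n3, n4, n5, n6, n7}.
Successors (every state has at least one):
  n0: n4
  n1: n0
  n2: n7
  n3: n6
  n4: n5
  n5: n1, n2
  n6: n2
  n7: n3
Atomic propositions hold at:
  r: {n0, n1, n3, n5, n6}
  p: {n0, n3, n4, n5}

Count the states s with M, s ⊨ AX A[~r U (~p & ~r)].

2

Sat(~r) = {n2, n4, n7}
Sat(~p) = {n1, n2, n6, n7}
Sat(~p & ~r) = {n2, n7}
A[~r U (~p & ~r)]: least fixpoint, start Z0 = Sat((~p & ~r)) = {n2, n7}, add states in Sat(~r) with every successor in Z. Already a fixed point.
Sat(A[~r U (~p & ~r)]) = {n2, n7}
Sat(AX A[~r U (~p & ~r)]) = {s : every successor in {n2, n7}} = {n2, n6}
|Sat(AX A[~r U (~p & ~r)])| = |{n2, n6}| = 2.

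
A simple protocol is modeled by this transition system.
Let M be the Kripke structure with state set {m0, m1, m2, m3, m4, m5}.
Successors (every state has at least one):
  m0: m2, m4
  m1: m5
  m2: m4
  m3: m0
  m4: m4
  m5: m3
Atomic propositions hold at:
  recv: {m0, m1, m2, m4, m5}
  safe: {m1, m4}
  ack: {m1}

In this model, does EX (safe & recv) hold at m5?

No

Sat(safe & recv) = {m1, m4}
Sat(EX (safe & recv)) = {s : some successor in {m1, m4}} = {m0, m2, m4}
m5 ∉ Sat(EX (safe & recv)) = {m0, m2, m4}, so the formula does not hold at m5.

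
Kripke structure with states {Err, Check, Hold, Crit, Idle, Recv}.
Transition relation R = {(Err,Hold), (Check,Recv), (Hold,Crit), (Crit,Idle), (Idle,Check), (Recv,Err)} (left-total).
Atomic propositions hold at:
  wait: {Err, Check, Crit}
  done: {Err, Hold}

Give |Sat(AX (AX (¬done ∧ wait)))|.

Sat(¬done) = {Check, Crit, Idle, Recv}
Sat(¬done ∧ wait) = {Check, Crit}
Sat(AX (¬done ∧ wait)) = {s : every successor in {Check, Crit}} = {Hold, Idle}
Sat(AX (AX (¬done ∧ wait))) = {s : every successor in {Hold, Idle}} = {Err, Crit}
|Sat(AX (AX (¬done ∧ wait)))| = |{Err, Crit}| = 2.

2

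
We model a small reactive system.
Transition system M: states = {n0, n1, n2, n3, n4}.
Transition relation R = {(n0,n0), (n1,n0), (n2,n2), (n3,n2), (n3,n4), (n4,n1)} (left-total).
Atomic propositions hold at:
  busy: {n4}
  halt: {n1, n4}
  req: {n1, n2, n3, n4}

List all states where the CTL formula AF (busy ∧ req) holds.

{n4}

Sat(busy ∧ req) = {n4}
AF (busy ∧ req): least fixpoint, start Z0 = {n4}, add states with every successor in Z. Already a fixed point.
Sat(AF (busy ∧ req)) = {n4}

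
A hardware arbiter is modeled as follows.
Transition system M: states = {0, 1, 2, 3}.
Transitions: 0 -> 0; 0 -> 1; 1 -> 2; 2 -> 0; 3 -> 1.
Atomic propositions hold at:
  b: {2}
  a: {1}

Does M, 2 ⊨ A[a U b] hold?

Yes

A[a U b]: least fixpoint, start Z0 = Sat(b) = {2}, add states in Sat(a) with every successor in Z. Z1 = {1, 2}; fixed.
Sat(A[a U b]) = {1, 2}
2 ∈ Sat(A[a U b]) = {1, 2}, so the formula holds at 2.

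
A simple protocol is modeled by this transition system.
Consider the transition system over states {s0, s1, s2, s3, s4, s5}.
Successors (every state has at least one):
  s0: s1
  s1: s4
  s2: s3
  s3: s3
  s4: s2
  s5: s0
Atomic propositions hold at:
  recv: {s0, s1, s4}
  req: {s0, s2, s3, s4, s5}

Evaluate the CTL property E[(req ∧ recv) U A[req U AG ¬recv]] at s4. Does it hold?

Sat(req ∧ recv) = {s0, s4}
Sat(¬recv) = {s2, s3, s5}
AG ¬recv: greatest fixpoint, start Z0 = {s2, s3, s5}, keep only states in Sat with every successor in Z. Z1 = {s2, s3}; fixed.
Sat(AG ¬recv) = {s2, s3}
A[req U AG ¬recv]: least fixpoint, start Z0 = Sat(AG ¬recv) = {s2, s3}, add states in Sat(req) with every successor in Z. Z1 = {s2, s3, s4}; fixed.
Sat(A[req U AG ¬recv]) = {s2, s3, s4}
E[(req ∧ recv) U A[req U AG ¬recv]]: least fixpoint, start Z0 = Sat(A[req U AG ¬recv]) = {s2, s3, s4}, add states in Sat(req ∧ recv) with some successor in Z. Already a fixed point.
Sat(E[(req ∧ recv) U A[req U AG ¬recv]]) = {s2, s3, s4}
s4 ∈ Sat(E[(req ∧ recv) U A[req U AG ¬recv]]) = {s2, s3, s4}, so the formula holds at s4.

Yes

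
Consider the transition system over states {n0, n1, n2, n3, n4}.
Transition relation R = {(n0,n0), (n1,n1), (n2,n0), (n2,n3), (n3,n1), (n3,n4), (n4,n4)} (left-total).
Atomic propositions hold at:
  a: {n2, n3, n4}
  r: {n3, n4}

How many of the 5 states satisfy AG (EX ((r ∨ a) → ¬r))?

Sat(r ∨ a) = {n2, n3, n4}
Sat(¬r) = {n0, n1, n2}
Sat((r ∨ a) → ¬r) = {n0, n1, n2}
Sat(EX ((r ∨ a) → ¬r)) = {s : some successor in {n0, n1, n2}} = {n0, n1, n2, n3}
AG (EX ((r ∨ a) → ¬r)): greatest fixpoint, start Z0 = {n0, n1, n2, n3}, keep only states in Sat with every successor in Z. Z1 = {n0, n1, n2}; Z2 = {n0, n1}; fixed.
Sat(AG (EX ((r ∨ a) → ¬r))) = {n0, n1}
|Sat(AG (EX ((r ∨ a) → ¬r)))| = |{n0, n1}| = 2.

2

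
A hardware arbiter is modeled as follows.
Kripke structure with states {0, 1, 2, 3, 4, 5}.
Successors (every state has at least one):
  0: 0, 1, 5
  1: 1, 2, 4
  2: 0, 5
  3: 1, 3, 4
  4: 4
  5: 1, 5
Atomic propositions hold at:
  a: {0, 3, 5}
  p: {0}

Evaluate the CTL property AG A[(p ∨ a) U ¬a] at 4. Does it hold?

Sat(p ∨ a) = {0, 3, 5}
Sat(¬a) = {1, 2, 4}
A[(p ∨ a) U ¬a]: least fixpoint, start Z0 = Sat(¬a) = {1, 2, 4}, add states in Sat(p ∨ a) with every successor in Z. Already a fixed point.
Sat(A[(p ∨ a) U ¬a]) = {1, 2, 4}
AG A[(p ∨ a) U ¬a]: greatest fixpoint, start Z0 = {1, 2, 4}, keep only states in Sat with every successor in Z. Z1 = {1, 4}; Z2 = {4}; fixed.
Sat(AG A[(p ∨ a) U ¬a]) = {4}
4 ∈ Sat(AG A[(p ∨ a) U ¬a]) = {4}, so the formula holds at 4.

Yes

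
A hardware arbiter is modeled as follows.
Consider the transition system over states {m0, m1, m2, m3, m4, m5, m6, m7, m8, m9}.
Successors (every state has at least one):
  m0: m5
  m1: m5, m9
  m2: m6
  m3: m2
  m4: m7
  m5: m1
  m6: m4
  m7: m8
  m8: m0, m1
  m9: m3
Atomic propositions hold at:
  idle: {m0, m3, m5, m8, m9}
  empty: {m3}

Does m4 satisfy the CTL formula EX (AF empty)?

AF empty: least fixpoint, start Z0 = {m3}, add states with every successor in Z. Z1 = {m3, m9}; fixed.
Sat(AF empty) = {m3, m9}
Sat(EX (AF empty)) = {s : some successor in {m3, m9}} = {m1, m9}
m4 ∉ Sat(EX (AF empty)) = {m1, m9}, so the formula does not hold at m4.

No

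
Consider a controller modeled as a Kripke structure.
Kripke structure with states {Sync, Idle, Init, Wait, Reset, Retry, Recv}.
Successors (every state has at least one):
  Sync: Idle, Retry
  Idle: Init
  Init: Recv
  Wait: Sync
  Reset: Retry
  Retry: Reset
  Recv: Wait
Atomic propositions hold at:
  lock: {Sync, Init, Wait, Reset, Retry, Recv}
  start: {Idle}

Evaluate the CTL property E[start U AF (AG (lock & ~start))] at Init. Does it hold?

No

Sat(~start) = {Sync, Init, Wait, Reset, Retry, Recv}
Sat(lock & ~start) = {Sync, Init, Wait, Reset, Retry, Recv}
AG (lock & ~start): greatest fixpoint, start Z0 = {Sync, Init, Wait, Reset, Retry, Recv}, keep only states in Sat with every successor in Z. Z1 = {Init, Wait, Reset, Retry, Recv}; Z2 = {Init, Reset, Retry, Recv}; Z3 = {Init, Reset, Retry}; Z4 = {Reset, Retry}; fixed.
Sat(AG (lock & ~start)) = {Reset, Retry}
AF (AG (lock & ~start)): least fixpoint, start Z0 = {Reset, Retry}, add states with every successor in Z. Already a fixed point.
Sat(AF (AG (lock & ~start))) = {Reset, Retry}
E[start U AF (AG (lock & ~start))]: least fixpoint, start Z0 = Sat(AF (AG (lock & ~start))) = {Reset, Retry}, add states in Sat(start) with some successor in Z. Already a fixed point.
Sat(E[start U AF (AG (lock & ~start))]) = {Reset, Retry}
Init ∉ Sat(E[start U AF (AG (lock & ~start))]) = {Reset, Retry}, so the formula does not hold at Init.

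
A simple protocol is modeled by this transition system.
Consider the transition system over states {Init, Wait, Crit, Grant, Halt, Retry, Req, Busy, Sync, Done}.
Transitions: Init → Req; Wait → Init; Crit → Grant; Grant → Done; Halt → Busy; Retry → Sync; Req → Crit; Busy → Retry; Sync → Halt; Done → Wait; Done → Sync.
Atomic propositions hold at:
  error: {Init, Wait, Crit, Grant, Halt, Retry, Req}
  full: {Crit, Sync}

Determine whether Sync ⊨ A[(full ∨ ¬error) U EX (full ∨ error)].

Sat(¬error) = {Busy, Sync, Done}
Sat(full ∨ ¬error) = {Crit, Busy, Sync, Done}
Sat(full ∨ error) = {Init, Wait, Crit, Grant, Halt, Retry, Req, Sync}
Sat(EX (full ∨ error)) = {s : some successor in {Init, Wait, Crit, Grant, Halt, Retry, Req, Sync}} = {Init, Wait, Crit, Retry, Req, Busy, Sync, Done}
A[(full ∨ ¬error) U EX (full ∨ error)]: least fixpoint, start Z0 = Sat(EX (full ∨ error)) = {Init, Wait, Crit, Retry, Req, Busy, Sync, Done}, add states in Sat(full ∨ ¬error) with every successor in Z. Already a fixed point.
Sat(A[(full ∨ ¬error) U EX (full ∨ error)]) = {Init, Wait, Crit, Retry, Req, Busy, Sync, Done}
Sync ∈ Sat(A[(full ∨ ¬error) U EX (full ∨ error)]) = {Init, Wait, Crit, Retry, Req, Busy, Sync, Done}, so the formula holds at Sync.

Yes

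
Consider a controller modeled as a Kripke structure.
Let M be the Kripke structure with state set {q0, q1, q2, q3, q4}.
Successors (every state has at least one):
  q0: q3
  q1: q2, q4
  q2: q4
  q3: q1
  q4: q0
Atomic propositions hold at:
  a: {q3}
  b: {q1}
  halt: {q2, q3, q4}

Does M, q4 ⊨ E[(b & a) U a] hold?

No

Sat(b & a) = ∅
E[(b & a) U a]: least fixpoint, start Z0 = Sat(a) = {q3}, add states in Sat(b & a) with some successor in Z. Already a fixed point.
Sat(E[(b & a) U a]) = {q3}
q4 ∉ Sat(E[(b & a) U a]) = {q3}, so the formula does not hold at q4.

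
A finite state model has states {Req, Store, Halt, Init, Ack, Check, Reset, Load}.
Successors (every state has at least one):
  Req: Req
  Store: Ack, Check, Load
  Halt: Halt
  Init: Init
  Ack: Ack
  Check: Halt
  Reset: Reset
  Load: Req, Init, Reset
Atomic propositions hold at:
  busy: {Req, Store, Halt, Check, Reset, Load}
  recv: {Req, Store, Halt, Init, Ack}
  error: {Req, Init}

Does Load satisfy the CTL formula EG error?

EG error: greatest fixpoint, start Z0 = {Req, Init}, keep only states in Sat with some successor in Z. Already a fixed point.
Sat(EG error) = {Req, Init}
Load ∉ Sat(EG error) = {Req, Init}, so the formula does not hold at Load.

No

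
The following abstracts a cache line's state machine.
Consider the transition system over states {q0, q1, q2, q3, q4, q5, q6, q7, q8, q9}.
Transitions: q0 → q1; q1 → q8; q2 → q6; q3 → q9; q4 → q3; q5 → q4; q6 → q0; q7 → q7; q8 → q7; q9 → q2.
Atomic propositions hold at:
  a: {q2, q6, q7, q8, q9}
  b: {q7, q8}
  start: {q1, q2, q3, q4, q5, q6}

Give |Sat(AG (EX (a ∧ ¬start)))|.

3

Sat(¬start) = {q0, q7, q8, q9}
Sat(a ∧ ¬start) = {q7, q8, q9}
Sat(EX (a ∧ ¬start)) = {s : some successor in {q7, q8, q9}} = {q1, q3, q7, q8}
AG (EX (a ∧ ¬start)): greatest fixpoint, start Z0 = {q1, q3, q7, q8}, keep only states in Sat with every successor in Z. Z1 = {q1, q7, q8}; fixed.
Sat(AG (EX (a ∧ ¬start))) = {q1, q7, q8}
|Sat(AG (EX (a ∧ ¬start)))| = |{q1, q7, q8}| = 3.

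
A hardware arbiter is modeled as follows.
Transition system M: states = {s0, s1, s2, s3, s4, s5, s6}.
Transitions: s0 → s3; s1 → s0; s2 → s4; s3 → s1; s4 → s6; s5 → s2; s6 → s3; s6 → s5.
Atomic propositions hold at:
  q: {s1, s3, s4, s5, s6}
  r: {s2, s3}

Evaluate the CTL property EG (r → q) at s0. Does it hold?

Yes

Sat(r → q) = {s0, s1, s3, s4, s5, s6}
EG (r → q): greatest fixpoint, start Z0 = {s0, s1, s3, s4, s5, s6}, keep only states in Sat with some successor in Z. Z1 = {s0, s1, s3, s4, s6}; fixed.
Sat(EG (r → q)) = {s0, s1, s3, s4, s6}
s0 ∈ Sat(EG (r → q)) = {s0, s1, s3, s4, s6}, so the formula holds at s0.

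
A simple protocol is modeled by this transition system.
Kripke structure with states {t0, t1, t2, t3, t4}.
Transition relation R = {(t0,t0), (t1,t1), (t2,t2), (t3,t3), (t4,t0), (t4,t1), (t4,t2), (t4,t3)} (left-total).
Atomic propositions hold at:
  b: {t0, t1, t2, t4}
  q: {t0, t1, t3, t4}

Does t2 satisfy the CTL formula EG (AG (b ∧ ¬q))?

Yes

Sat(¬q) = {t2}
Sat(b ∧ ¬q) = {t2}
AG (b ∧ ¬q): greatest fixpoint, start Z0 = {t2}, keep only states in Sat with every successor in Z. Already a fixed point.
Sat(AG (b ∧ ¬q)) = {t2}
EG (AG (b ∧ ¬q)): greatest fixpoint, start Z0 = {t2}, keep only states in Sat with some successor in Z. Already a fixed point.
Sat(EG (AG (b ∧ ¬q))) = {t2}
t2 ∈ Sat(EG (AG (b ∧ ¬q))) = {t2}, so the formula holds at t2.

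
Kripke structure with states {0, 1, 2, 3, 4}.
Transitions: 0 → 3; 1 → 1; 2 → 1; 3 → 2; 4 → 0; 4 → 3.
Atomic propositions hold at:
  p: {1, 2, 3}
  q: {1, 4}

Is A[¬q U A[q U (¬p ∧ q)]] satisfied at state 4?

Yes

Sat(¬q) = {0, 2, 3}
Sat(¬p) = {0, 4}
Sat(¬p ∧ q) = {4}
A[q U (¬p ∧ q)]: least fixpoint, start Z0 = Sat((¬p ∧ q)) = {4}, add states in Sat(q) with every successor in Z. Already a fixed point.
Sat(A[q U (¬p ∧ q)]) = {4}
A[¬q U A[q U (¬p ∧ q)]]: least fixpoint, start Z0 = Sat(A[q U (¬p ∧ q)]) = {4}, add states in Sat(¬q) with every successor in Z. Already a fixed point.
Sat(A[¬q U A[q U (¬p ∧ q)]]) = {4}
4 ∈ Sat(A[¬q U A[q U (¬p ∧ q)]]) = {4}, so the formula holds at 4.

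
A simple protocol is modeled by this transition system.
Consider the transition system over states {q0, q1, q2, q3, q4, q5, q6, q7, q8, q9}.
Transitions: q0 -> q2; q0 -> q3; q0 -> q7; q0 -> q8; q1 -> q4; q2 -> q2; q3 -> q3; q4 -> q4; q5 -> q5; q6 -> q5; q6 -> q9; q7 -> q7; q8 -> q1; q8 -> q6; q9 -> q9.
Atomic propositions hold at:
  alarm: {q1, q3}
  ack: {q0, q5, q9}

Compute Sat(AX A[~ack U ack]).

{q5, q6, q9}

Sat(~ack) = {q1, q2, q3, q4, q6, q7, q8}
A[~ack U ack]: least fixpoint, start Z0 = Sat(ack) = {q0, q5, q9}, add states in Sat(~ack) with every successor in Z. Z1 = {q0, q5, q6, q9}; fixed.
Sat(A[~ack U ack]) = {q0, q5, q6, q9}
Sat(AX A[~ack U ack]) = {s : every successor in {q0, q5, q6, q9}} = {q5, q6, q9}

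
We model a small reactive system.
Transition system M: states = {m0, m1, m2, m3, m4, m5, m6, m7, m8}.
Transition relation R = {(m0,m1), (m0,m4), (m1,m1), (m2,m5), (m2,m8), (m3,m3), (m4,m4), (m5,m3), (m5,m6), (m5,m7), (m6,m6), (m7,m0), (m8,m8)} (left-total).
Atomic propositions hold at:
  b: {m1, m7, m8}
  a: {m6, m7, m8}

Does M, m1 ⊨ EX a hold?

Sat(EX a) = {s : some successor in {m6, m7, m8}} = {m2, m5, m6, m8}
m1 ∉ Sat(EX a) = {m2, m5, m6, m8}, so the formula does not hold at m1.

No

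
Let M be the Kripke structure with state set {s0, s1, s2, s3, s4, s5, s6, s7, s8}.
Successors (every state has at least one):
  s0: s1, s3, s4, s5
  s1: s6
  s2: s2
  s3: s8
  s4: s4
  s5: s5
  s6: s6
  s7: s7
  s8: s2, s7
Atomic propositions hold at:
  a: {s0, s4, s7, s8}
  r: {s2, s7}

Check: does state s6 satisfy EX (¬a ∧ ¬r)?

Yes

Sat(¬a) = {s1, s2, s3, s5, s6}
Sat(¬r) = {s0, s1, s3, s4, s5, s6, s8}
Sat(¬a ∧ ¬r) = {s1, s3, s5, s6}
Sat(EX (¬a ∧ ¬r)) = {s : some successor in {s1, s3, s5, s6}} = {s0, s1, s5, s6}
s6 ∈ Sat(EX (¬a ∧ ¬r)) = {s0, s1, s5, s6}, so the formula holds at s6.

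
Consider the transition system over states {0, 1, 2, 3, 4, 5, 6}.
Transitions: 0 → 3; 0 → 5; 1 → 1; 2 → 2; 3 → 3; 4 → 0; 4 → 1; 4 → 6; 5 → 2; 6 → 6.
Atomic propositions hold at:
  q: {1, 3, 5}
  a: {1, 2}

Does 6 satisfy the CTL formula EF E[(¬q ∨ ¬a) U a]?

Sat(¬q) = {0, 2, 4, 6}
Sat(¬a) = {0, 3, 4, 5, 6}
Sat(¬q ∨ ¬a) = {0, 2, 3, 4, 5, 6}
E[(¬q ∨ ¬a) U a]: least fixpoint, start Z0 = Sat(a) = {1, 2}, add states in Sat(¬q ∨ ¬a) with some successor in Z. Z1 = {1, 2, 4, 5}; Z2 = {0, 1, 2, 4, 5}; fixed.
Sat(E[(¬q ∨ ¬a) U a]) = {0, 1, 2, 4, 5}
EF E[(¬q ∨ ¬a) U a]: least fixpoint, start Z0 = {0, 1, 2, 4, 5}, add states with some successor in Z. Already a fixed point.
Sat(EF E[(¬q ∨ ¬a) U a]) = {0, 1, 2, 4, 5}
6 ∉ Sat(EF E[(¬q ∨ ¬a) U a]) = {0, 1, 2, 4, 5}, so the formula does not hold at 6.

No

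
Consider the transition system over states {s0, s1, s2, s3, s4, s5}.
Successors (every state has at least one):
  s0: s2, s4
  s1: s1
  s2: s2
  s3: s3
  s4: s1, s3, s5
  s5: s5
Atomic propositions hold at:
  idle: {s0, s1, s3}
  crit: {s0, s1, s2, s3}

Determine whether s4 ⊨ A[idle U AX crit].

No

Sat(AX crit) = {s : every successor in {s0, s1, s2, s3}} = {s1, s2, s3}
A[idle U AX crit]: least fixpoint, start Z0 = Sat(AX crit) = {s1, s2, s3}, add states in Sat(idle) with every successor in Z. Already a fixed point.
Sat(A[idle U AX crit]) = {s1, s2, s3}
s4 ∉ Sat(A[idle U AX crit]) = {s1, s2, s3}, so the formula does not hold at s4.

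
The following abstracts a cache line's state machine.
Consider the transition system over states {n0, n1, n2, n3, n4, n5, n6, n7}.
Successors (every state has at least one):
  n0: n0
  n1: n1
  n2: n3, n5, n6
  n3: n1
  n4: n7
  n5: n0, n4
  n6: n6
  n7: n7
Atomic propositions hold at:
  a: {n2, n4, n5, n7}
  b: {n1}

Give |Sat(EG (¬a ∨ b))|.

Sat(¬a) = {n0, n1, n3, n6}
Sat(¬a ∨ b) = {n0, n1, n3, n6}
EG (¬a ∨ b): greatest fixpoint, start Z0 = {n0, n1, n3, n6}, keep only states in Sat with some successor in Z. Already a fixed point.
Sat(EG (¬a ∨ b)) = {n0, n1, n3, n6}
|Sat(EG (¬a ∨ b))| = |{n0, n1, n3, n6}| = 4.

4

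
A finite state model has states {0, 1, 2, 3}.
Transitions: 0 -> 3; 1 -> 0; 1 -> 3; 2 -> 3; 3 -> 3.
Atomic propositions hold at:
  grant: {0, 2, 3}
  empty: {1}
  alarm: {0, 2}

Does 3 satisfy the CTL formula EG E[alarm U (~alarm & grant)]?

Sat(~alarm) = {1, 3}
Sat(~alarm & grant) = {3}
E[alarm U (~alarm & grant)]: least fixpoint, start Z0 = Sat((~alarm & grant)) = {3}, add states in Sat(alarm) with some successor in Z. Z1 = {0, 2, 3}; fixed.
Sat(E[alarm U (~alarm & grant)]) = {0, 2, 3}
EG E[alarm U (~alarm & grant)]: greatest fixpoint, start Z0 = {0, 2, 3}, keep only states in Sat with some successor in Z. Already a fixed point.
Sat(EG E[alarm U (~alarm & grant)]) = {0, 2, 3}
3 ∈ Sat(EG E[alarm U (~alarm & grant)]) = {0, 2, 3}, so the formula holds at 3.

Yes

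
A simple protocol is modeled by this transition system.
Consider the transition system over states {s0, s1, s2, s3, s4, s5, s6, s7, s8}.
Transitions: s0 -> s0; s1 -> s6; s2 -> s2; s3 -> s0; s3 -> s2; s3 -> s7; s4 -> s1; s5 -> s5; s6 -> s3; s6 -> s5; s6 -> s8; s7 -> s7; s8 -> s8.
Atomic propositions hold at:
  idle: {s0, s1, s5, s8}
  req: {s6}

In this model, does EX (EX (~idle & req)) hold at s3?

Sat(~idle) = {s2, s3, s4, s6, s7}
Sat(~idle & req) = {s6}
Sat(EX (~idle & req)) = {s : some successor in {s6}} = {s1}
Sat(EX (EX (~idle & req))) = {s : some successor in {s1}} = {s4}
s3 ∉ Sat(EX (EX (~idle & req))) = {s4}, so the formula does not hold at s3.

No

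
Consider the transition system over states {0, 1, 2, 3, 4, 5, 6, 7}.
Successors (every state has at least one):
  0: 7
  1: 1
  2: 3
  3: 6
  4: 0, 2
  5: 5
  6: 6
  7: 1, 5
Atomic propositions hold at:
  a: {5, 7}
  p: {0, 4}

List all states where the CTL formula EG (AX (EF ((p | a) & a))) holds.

Sat(p | a) = {0, 4, 5, 7}
Sat((p | a) & a) = {5, 7}
EF ((p | a) & a): least fixpoint, start Z0 = {5, 7}, add states with some successor in Z. Z1 = {0, 5, 7}; Z2 = {0, 4, 5, 7}; fixed.
Sat(EF ((p | a) & a)) = {0, 4, 5, 7}
Sat(AX (EF ((p | a) & a))) = {s : every successor in {0, 4, 5, 7}} = {0, 5}
EG (AX (EF ((p | a) & a))): greatest fixpoint, start Z0 = {0, 5}, keep only states in Sat with some successor in Z. Z1 = {5}; fixed.
Sat(EG (AX (EF ((p | a) & a)))) = {5}

{5}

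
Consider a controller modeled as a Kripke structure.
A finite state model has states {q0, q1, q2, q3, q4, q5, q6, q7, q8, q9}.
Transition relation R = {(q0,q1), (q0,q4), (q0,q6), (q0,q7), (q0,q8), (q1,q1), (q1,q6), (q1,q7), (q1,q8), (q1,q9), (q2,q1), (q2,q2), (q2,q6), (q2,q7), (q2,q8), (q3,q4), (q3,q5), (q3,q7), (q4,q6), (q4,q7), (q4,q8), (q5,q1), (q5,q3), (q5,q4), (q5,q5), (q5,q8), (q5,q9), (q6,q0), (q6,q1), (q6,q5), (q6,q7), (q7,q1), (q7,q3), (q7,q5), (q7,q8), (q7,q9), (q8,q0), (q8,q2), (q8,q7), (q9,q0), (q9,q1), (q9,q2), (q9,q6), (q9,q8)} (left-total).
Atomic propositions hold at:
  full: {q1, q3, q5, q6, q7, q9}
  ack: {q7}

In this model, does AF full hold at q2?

No

AF full: least fixpoint, start Z0 = {q1, q3, q5, q6, q7, q9}, add states with every successor in Z. Already a fixed point.
Sat(AF full) = {q1, q3, q5, q6, q7, q9}
q2 ∉ Sat(AF full) = {q1, q3, q5, q6, q7, q9}, so the formula does not hold at q2.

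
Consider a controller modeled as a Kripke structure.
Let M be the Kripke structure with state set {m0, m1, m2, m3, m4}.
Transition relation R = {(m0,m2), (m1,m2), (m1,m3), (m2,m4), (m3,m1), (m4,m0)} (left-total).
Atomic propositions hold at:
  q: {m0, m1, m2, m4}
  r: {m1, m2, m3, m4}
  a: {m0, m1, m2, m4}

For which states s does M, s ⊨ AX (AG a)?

AG a: greatest fixpoint, start Z0 = {m0, m1, m2, m4}, keep only states in Sat with every successor in Z. Z1 = {m0, m2, m4}; fixed.
Sat(AG a) = {m0, m2, m4}
Sat(AX (AG a)) = {s : every successor in {m0, m2, m4}} = {m0, m2, m4}

{m0, m2, m4}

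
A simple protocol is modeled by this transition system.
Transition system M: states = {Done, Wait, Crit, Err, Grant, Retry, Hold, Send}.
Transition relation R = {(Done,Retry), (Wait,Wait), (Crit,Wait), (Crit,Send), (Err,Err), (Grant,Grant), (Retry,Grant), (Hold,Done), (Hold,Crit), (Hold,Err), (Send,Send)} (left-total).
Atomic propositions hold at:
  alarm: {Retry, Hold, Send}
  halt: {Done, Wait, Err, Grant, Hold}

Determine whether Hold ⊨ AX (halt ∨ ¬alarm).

Sat(¬alarm) = {Done, Wait, Crit, Err, Grant}
Sat(halt ∨ ¬alarm) = {Done, Wait, Crit, Err, Grant, Hold}
Sat(AX (halt ∨ ¬alarm)) = {s : every successor in {Done, Wait, Crit, Err, Grant, Hold}} = {Wait, Err, Grant, Retry, Hold}
Hold ∈ Sat(AX (halt ∨ ¬alarm)) = {Wait, Err, Grant, Retry, Hold}, so the formula holds at Hold.

Yes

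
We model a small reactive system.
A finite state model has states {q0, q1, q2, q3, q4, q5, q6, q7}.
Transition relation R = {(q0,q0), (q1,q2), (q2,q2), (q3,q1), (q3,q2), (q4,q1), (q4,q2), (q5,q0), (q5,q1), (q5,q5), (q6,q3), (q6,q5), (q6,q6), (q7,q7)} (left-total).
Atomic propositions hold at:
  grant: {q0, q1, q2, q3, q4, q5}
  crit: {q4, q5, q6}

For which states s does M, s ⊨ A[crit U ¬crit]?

{q0, q1, q2, q3, q4, q7}

Sat(¬crit) = {q0, q1, q2, q3, q7}
A[crit U ¬crit]: least fixpoint, start Z0 = Sat(¬crit) = {q0, q1, q2, q3, q7}, add states in Sat(crit) with every successor in Z. Z1 = {q0, q1, q2, q3, q4, q7}; fixed.
Sat(A[crit U ¬crit]) = {q0, q1, q2, q3, q4, q7}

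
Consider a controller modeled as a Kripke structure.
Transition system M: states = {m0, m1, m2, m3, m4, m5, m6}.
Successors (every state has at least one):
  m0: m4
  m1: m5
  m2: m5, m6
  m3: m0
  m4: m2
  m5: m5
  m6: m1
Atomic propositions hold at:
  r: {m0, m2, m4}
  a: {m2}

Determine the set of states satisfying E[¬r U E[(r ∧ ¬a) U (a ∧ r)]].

{m0, m2, m3, m4}

Sat(¬r) = {m1, m3, m5, m6}
Sat(¬a) = {m0, m1, m3, m4, m5, m6}
Sat(r ∧ ¬a) = {m0, m4}
Sat(a ∧ r) = {m2}
E[(r ∧ ¬a) U (a ∧ r)]: least fixpoint, start Z0 = Sat((a ∧ r)) = {m2}, add states in Sat(r ∧ ¬a) with some successor in Z. Z1 = {m2, m4}; Z2 = {m0, m2, m4}; fixed.
Sat(E[(r ∧ ¬a) U (a ∧ r)]) = {m0, m2, m4}
E[¬r U E[(r ∧ ¬a) U (a ∧ r)]]: least fixpoint, start Z0 = Sat(E[(r ∧ ¬a) U (a ∧ r)]) = {m0, m2, m4}, add states in Sat(¬r) with some successor in Z. Z1 = {m0, m2, m3, m4}; fixed.
Sat(E[¬r U E[(r ∧ ¬a) U (a ∧ r)]]) = {m0, m2, m3, m4}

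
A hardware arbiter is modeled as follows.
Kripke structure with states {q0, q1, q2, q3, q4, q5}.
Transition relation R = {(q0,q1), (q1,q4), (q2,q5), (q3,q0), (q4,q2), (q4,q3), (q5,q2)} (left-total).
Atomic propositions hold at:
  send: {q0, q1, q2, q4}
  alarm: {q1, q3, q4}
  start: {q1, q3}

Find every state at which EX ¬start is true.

Sat(¬start) = {q0, q2, q4, q5}
Sat(EX ¬start) = {s : some successor in {q0, q2, q4, q5}} = {q1, q2, q3, q4, q5}

{q1, q2, q3, q4, q5}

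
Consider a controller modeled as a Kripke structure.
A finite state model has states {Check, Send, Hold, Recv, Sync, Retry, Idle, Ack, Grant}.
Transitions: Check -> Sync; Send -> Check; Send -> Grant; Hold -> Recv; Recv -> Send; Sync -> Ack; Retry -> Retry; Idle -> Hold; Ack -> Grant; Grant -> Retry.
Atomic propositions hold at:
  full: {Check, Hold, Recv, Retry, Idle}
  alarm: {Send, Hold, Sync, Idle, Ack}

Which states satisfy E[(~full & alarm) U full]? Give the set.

Sat(~full) = {Send, Sync, Ack, Grant}
Sat(~full & alarm) = {Send, Sync, Ack}
E[(~full & alarm) U full]: least fixpoint, start Z0 = Sat(full) = {Check, Hold, Recv, Retry, Idle}, add states in Sat(~full & alarm) with some successor in Z. Z1 = {Check, Send, Hold, Recv, Retry, Idle}; fixed.
Sat(E[(~full & alarm) U full]) = {Check, Send, Hold, Recv, Retry, Idle}

{Check, Send, Hold, Recv, Retry, Idle}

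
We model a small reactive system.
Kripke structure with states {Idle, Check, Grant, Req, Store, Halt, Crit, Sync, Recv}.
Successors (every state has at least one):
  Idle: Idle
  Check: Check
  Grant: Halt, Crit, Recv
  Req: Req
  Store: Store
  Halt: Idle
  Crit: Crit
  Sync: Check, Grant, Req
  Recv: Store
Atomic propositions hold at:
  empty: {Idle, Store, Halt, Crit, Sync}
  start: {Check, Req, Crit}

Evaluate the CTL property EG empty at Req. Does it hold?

No

EG empty: greatest fixpoint, start Z0 = {Idle, Store, Halt, Crit, Sync}, keep only states in Sat with some successor in Z. Z1 = {Idle, Store, Halt, Crit}; fixed.
Sat(EG empty) = {Idle, Store, Halt, Crit}
Req ∉ Sat(EG empty) = {Idle, Store, Halt, Crit}, so the formula does not hold at Req.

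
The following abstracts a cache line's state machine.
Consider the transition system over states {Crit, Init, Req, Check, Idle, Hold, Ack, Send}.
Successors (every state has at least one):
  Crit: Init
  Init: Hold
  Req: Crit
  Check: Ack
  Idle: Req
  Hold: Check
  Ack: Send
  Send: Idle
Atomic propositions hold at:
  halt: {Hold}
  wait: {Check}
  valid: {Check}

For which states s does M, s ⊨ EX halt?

{Init}

Sat(EX halt) = {s : some successor in {Hold}} = {Init}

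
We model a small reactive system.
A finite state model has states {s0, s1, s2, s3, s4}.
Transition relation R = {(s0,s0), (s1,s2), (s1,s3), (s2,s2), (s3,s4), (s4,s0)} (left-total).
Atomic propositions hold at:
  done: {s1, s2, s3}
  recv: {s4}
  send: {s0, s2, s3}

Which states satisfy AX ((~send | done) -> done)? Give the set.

{s0, s1, s2, s4}

Sat(~send) = {s1, s4}
Sat(~send | done) = {s1, s2, s3, s4}
Sat((~send | done) -> done) = {s0, s1, s2, s3}
Sat(AX ((~send | done) -> done)) = {s : every successor in {s0, s1, s2, s3}} = {s0, s1, s2, s4}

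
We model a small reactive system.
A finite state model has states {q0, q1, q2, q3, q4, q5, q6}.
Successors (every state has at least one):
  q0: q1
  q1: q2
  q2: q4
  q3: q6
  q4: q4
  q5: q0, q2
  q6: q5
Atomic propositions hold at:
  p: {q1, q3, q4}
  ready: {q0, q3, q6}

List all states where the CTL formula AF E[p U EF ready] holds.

{q0, q3, q5, q6}

EF ready: least fixpoint, start Z0 = {q0, q3, q6}, add states with some successor in Z. Z1 = {q0, q3, q5, q6}; fixed.
Sat(EF ready) = {q0, q3, q5, q6}
E[p U EF ready]: least fixpoint, start Z0 = Sat(EF ready) = {q0, q3, q5, q6}, add states in Sat(p) with some successor in Z. Already a fixed point.
Sat(E[p U EF ready]) = {q0, q3, q5, q6}
AF E[p U EF ready]: least fixpoint, start Z0 = {q0, q3, q5, q6}, add states with every successor in Z. Already a fixed point.
Sat(AF E[p U EF ready]) = {q0, q3, q5, q6}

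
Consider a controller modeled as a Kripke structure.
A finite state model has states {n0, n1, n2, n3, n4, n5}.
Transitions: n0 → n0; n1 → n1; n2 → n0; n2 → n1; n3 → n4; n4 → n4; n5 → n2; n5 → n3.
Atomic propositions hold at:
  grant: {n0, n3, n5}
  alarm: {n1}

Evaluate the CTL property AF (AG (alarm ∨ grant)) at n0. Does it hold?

Sat(alarm ∨ grant) = {n0, n1, n3, n5}
AG (alarm ∨ grant): greatest fixpoint, start Z0 = {n0, n1, n3, n5}, keep only states in Sat with every successor in Z. Z1 = {n0, n1}; fixed.
Sat(AG (alarm ∨ grant)) = {n0, n1}
AF (AG (alarm ∨ grant)): least fixpoint, start Z0 = {n0, n1}, add states with every successor in Z. Z1 = {n0, n1, n2}; fixed.
Sat(AF (AG (alarm ∨ grant))) = {n0, n1, n2}
n0 ∈ Sat(AF (AG (alarm ∨ grant))) = {n0, n1, n2}, so the formula holds at n0.

Yes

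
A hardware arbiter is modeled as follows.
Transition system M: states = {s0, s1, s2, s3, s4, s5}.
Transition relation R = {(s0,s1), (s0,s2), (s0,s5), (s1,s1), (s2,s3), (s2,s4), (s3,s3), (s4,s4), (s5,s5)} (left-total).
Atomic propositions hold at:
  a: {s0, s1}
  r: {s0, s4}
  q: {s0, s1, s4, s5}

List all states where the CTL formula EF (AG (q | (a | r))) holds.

Sat(a | r) = {s0, s1, s4}
Sat(q | (a | r)) = {s0, s1, s4, s5}
AG (q | (a | r)): greatest fixpoint, start Z0 = {s0, s1, s4, s5}, keep only states in Sat with every successor in Z. Z1 = {s1, s4, s5}; fixed.
Sat(AG (q | (a | r))) = {s1, s4, s5}
EF (AG (q | (a | r))): least fixpoint, start Z0 = {s1, s4, s5}, add states with some successor in Z. Z1 = {s0, s1, s2, s4, s5}; fixed.
Sat(EF (AG (q | (a | r)))) = {s0, s1, s2, s4, s5}

{s0, s1, s2, s4, s5}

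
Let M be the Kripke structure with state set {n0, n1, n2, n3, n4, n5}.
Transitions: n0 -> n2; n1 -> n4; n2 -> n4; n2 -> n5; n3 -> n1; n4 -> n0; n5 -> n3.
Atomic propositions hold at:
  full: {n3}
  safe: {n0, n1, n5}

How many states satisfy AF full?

AF full: least fixpoint, start Z0 = {n3}, add states with every successor in Z. Z1 = {n3, n5}; fixed.
Sat(AF full) = {n3, n5}
|Sat(AF full)| = |{n3, n5}| = 2.

2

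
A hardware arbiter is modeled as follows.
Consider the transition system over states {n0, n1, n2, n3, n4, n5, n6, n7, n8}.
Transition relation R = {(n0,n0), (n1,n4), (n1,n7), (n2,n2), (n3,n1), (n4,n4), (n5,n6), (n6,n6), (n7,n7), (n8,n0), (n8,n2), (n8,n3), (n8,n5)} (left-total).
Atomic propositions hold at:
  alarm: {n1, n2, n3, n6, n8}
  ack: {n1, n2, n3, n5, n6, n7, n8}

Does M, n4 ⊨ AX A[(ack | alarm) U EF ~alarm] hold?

Sat(ack | alarm) = {n1, n2, n3, n5, n6, n7, n8}
Sat(~alarm) = {n0, n4, n5, n7}
EF ~alarm: least fixpoint, start Z0 = {n0, n4, n5, n7}, add states with some successor in Z. Z1 = {n0, n1, n4, n5, n7, n8}; Z2 = {n0, n1, n3, n4, n5, n7, n8}; fixed.
Sat(EF ~alarm) = {n0, n1, n3, n4, n5, n7, n8}
A[(ack | alarm) U EF ~alarm]: least fixpoint, start Z0 = Sat(EF ~alarm) = {n0, n1, n3, n4, n5, n7, n8}, add states in Sat(ack | alarm) with every successor in Z. Already a fixed point.
Sat(A[(ack | alarm) U EF ~alarm]) = {n0, n1, n3, n4, n5, n7, n8}
Sat(AX A[(ack | alarm) U EF ~alarm]) = {s : every successor in {n0, n1, n3, n4, n5, n7, n8}} = {n0, n1, n3, n4, n7}
n4 ∈ Sat(AX A[(ack | alarm) U EF ~alarm]) = {n0, n1, n3, n4, n7}, so the formula holds at n4.

Yes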